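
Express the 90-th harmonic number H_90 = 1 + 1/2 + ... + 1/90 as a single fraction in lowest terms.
H_90 = 3653182778990767589396015372875328285861/718766754945489455304472257065075294400

Direct summation: H_90 = 1 + 1/2 + ... + 1/90. The least common denominator is lcm(1, ..., 90) = 718766754945489455304472257065075294400; over this denominator the numerator is 718766754945489455304472257065075294400 + 359383377472744727652236128532537647200 + 239588918315163151768157419021691764800 + 179691688736372363826118064266268823600 + 143753350989097891060894451413015058880 + 119794459157581575884078709510845882400 + 102680964992212779329210322437867899200 + 89845844368186181913059032133134411800 + 79862972771721050589385806340563921600 + 71876675494548945530447225706507529440 + 65342432267771768664042932460461390400 + 59897229578790787942039354755422941200 + 55289750380422265792651712081928868800 + 51340482496106389664605161218933949600 + 47917783663032630353631483804338352960 + 44922922184093090956529516066567205900 + 42280397349734673841439544533239723200 + 39931486385860525294692903170281960800 + 37829829207657339752866960898161857600 + 35938337747274472765223612853253764720 + 34226988330737593109736774145955966400 + 32671216133885884332021466230230695200 + 31250728475890845882803141611525012800 + 29948614789395393971019677377711470600 + 28750670197819578212178890282603011776 + 27644875190211132896325856040964434400 + 26620990923907016863128602113521307200 + 25670241248053194832302580609466974800 + 24785060515361705355326629553968113600 + 23958891831516315176815741902169176480 + 23186024353080305009821685711776622400 + 22461461092046545478264758033283602950 + 21780810755923922888014310820153796800 + 21140198674867336920719772266619861600 + 20536192998442555865842064487573579840 + 19965743192930262647346451585140980400 + 19426128512040255548769520461218251200 + 18914914603828669876433480449080928800 + 18429916793474088597550570693976289600 + 17969168873637236382611806426626882360 + 17530896462085108665962737977196958400 + 17113494165368796554868387072977983200 + 16715505928964871053592378071280820800 + 16335608066942942166010733115115347600 + 15972594554344210117877161268112784320 + 15625364237945422941401570805762506400 + 15292909679691265006478133129044155200 + 14974307394697696985509838688855735300 + 14668709284601825618458617491123985600 + 14375335098909789106089445141301505888 + 14093465783244891280479848177746574400 + 13822437595105566448162928020482217200 + 13561636885763951986876835038963684800 + 13310495461953508431564301056760653600 + 13068486453554353732808586492092278080 + 12835120624026597416151290304733487400 + 12609943069219113250955653632720619200 + 12392530257680852677663314776984056800 + 12182487371957448394991055204492801600 + 11979445915758157588407870951084588240 + 11783061556483433693515938640411070400 + 11593012176540152504910842855888311200 + 11408996110245864369912258048651988800 + 11230730546023272739132379016641801475 + 11057950076084453158530342416385773760 + 10890405377961961444007155410076898400 + 10727862014111782914992123239777243200 + 10570099337433668460359886133309930800 + 10416909491963615294267713870508337600 + 10268096499221277932921032243786789920 + 10123475421767457116964397986832046400 + 9982871596465131323673225792570490200 + 9846119930760129524718798041987332800 + 9713064256020127774384760230609125600 + 9583556732606526070726296760867670592 + 9457457301914334938216740224540464400 + 9334633181110252666291847494351627200 + 9214958396737044298775285346988144800 + 9098313353740372851955345026140193600 + 8984584436818618191305903213313441180 + 8873663641302338954376200704507102400 + 8765448231042554332981368988598479200 + 8659840421029993437403280205603316800 + 8556747082684398277434193536488991600 + 8456079469946934768287908906647944640 + 8357752964482435526796189035640410400 + 8261686838453901785108876517989371200 + 8167804033471471083005366557557673800 + 8076030954443701744994070304101969600 + 7986297277172105058938580634056392160 = 3653182778990767589396015372875328285861, so H_90 = 3653182778990767589396015372875328285861/718766754945489455304472257065075294400 (already in lowest terms) ≈ 5.08257. (The PNT-adjacent estimate ln(90) + γ ≈ 5.07703 matches within O(1/n).)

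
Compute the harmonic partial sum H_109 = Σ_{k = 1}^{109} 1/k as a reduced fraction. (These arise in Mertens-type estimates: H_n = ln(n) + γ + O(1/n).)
H_109 = 8921300974621008344560891131674592385138744074343/1691837260754386654006214227002266112914383247040

Direct summation: H_109 = 1 + 1/2 + ... + 1/109. The least common denominator is lcm(1, ..., 109) = 8459186303771933270031071135011330564571916235200; over this denominator the numerator is 8459186303771933270031071135011330564571916235200 + 4229593151885966635015535567505665282285958117600 + 2819728767923977756677023711670443521523972078400 + 2114796575942983317507767783752832641142979058800 + 1691837260754386654006214227002266112914383247040 + 1409864383961988878338511855835221760761986039200 + 1208455186253133324290153019287332937795988033600 + 1057398287971491658753883891876416320571489529400 + 939909589307992585559007903890147840507990692800 + 845918630377193327003107113501133056457191623520 + 769016936706539388184642830455575505870174203200 + 704932191980994439169255927917610880380993019600 + 650706638751687174617774702693179274197839710400 + 604227593126566662145076509643666468897994016800 + 563945753584795551335404742334088704304794415680 + 528699143985745829376941945938208160285744764700 + 497599194339525486472415949118313562621877425600 + 469954794653996292779503951945073920253995346400 + 445220331777470172106898480790070029714311380800 + 422959315188596663501553556750566528228595811760 + 402818395417711108096717673095777645931996011200 + 384508468353269694092321415227787752935087101600 + 367790708859649272610046571087449154981387662400 + 352466095990497219584627963958805440190496509800 + 338367452150877330801242845400453222582876649408 + 325353319375843587308887351346589637098919855200 + 313303196435997528519669301296715946835996897600 + 302113796563283331072538254821833234448997008400 + 291696079440411492070036935690045881536962628800 + 281972876792397775667702371167044352152397207840 + 272876977541030105484873262419720340792642459200 + 264349571992872914688470972969104080142872382350 + 256338978902179796061547610151858501956724734400 + 248799597169762743236207974559156781310938712800 + 241691037250626664858030603857466587559197606720 + 234977397326998146389751975972536960126997673200 + 228626656858700899190028949594900826069511249600 + 222610165888735086053449240395035014857155690400 + 216902212917229058205924900897726424732613236800 + 211479657594298331750776778375283264114297905880 + 206321617165169104147099295975886111331022347200 + 201409197708855554048358836547888822965998005600 + 196725262878417052791420258953751873594695726400 + 192254234176634847046160707613893876467543550800 + 187981917861598517111801580778029568101598138560 + 183895354429824636305023285543724577490693831200 + 179982687314296452553852577340666607756849281600 + 176233047995248609792313981979402720095248254900 + 172636455179019046327164717041047562542284004800 + 169183726075438665400621422700226611291438324704 + 165866398113175162157471983039437854207292475200 + 162676659687921793654443675673294818549459927600 + 159607288750413835283605115754930765369281438400 + 156651598217998764259834650648357973417998448800 + 153803387341307877636928566091115101174034840640 + 151056898281641665536269127410916617224498504200 + 148406777259156724035632826930023343238103793600 + 145848039720205746035018467845022940768481314400 + 143376039046981919831035103983242890924947732800 + 140986438396198887833851185583522176076198603920 + 138675185307736610984115920246087386304457643200 + 136438488770515052742436631209860170396321229600 + 134272798472570369365572557698592548643998670400 + 132174785996436457344235486484552040071436191175 + 130141327750337434923554940538635854839567942080 + 128169489451089898030773805075929250978362367200 + 126256511996596018955687628880766127829431585600 + 124399798584881371618103987279578390655469356400 + 122596902953216424203348857029149718327129220800 + 120845518625313332429015301928733293779598803360 + 119143469067210327746916494859314514993970651200 + 117488698663499073194875987986268480063498836600 + 115879264435231962603165358013853843350300222400 + 114313328429350449595014474797450413034755624800 + 112789150716959110267080948466817740860958883136 + 111305082944367543026724620197517507428577845200 + 109859562386648484026377547207939357981453457600 + 108451106458614529102962450448863212366306618400 + 107078307642682699620646470063434564108505268800 + 105739828797149165875388389187641632057148952940 + 104434398811999176173223100432238648945332299200 + 103160808582584552073549647987943055665511173600 + 101917907274360641807603266686883500777974894400 + 100704598854427777024179418273944411482999002800 + 99519838867905097294483189823662712524375485120 + 98362631439208526395710129476875936797347863200 + 97232026480137164023345645230015293845654209600 + 96127117088317423523080353806946938233771775400 + 95047037121032958090236754325970006343504676800 + 93990958930799258555900790389014784050799069280 + 92958091250241024945396386099025610599691387200 + 91947677214912318152511642771862288745346915600 + 90958992513676701828291087473240113597547486400 + 89991343657148226276926288670333303878424640800 + 89044066355494034421379696158014005942862276160 + 88116523997624304896156990989701360047624127450 + 87208106224452920309598671494962170768782641600 + 86318227589509523163582358520523781271142002400 + 85446326300726598687182536717286167318908244800 + 84591863037719332700310711350113305645719162352 + 83754319839326071980505654802092381827444715200 + 82933199056587581078735991519718927103646237600 + 82128022366717798738165739174867287034678798400 + 81338329843960896827221837836647409274729963800 + 80563679083542221619343534619155529186399202240 + 79803644375206917641802557877465382684640719200 + 79057815923102180093748328364591874435251553600 + 78325799108999382129917325324178986708999224400 + 77607213796072782293863037935883766647448772800 = 44606504873105041722804455658372961925693720371715, so H_109 = 44606504873105041722804455658372961925693720371715/8459186303771933270031071135011330564571916235200; reducing by gcd(44606504873105041722804455658372961925693720371715, 8459186303771933270031071135011330564571916235200) = 5 gives 8921300974621008344560891131674592385138744074343/1691837260754386654006214227002266112914383247040 ≈ 5.27314. (The PNT-adjacent estimate ln(109) + γ ≈ 5.26856 matches within O(1/n).)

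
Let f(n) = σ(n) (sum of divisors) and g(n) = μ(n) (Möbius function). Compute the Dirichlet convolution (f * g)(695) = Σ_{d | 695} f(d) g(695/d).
(σ * μ)(695) = 695

Divisors of 695: [1, 5, 139, 695]. For each d | 695:
  d = 1: σ(1) · μ(695/1) = 1 · 1 = 1
  d = 5: σ(5) · μ(695/5) = 6 · -1 = -6
  d = 139: σ(139) · μ(695/139) = 140 · -1 = -140
  d = 695: σ(695) · μ(695/695) = 840 · 1 = 840
Summing: (σ * μ)(695) = 1 + -6 + -140 + 840 = 695.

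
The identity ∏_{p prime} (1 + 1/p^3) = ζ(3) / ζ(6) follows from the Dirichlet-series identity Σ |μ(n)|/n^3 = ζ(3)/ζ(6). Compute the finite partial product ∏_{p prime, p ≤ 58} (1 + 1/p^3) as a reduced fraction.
∏ = 1193284353855226596885466673602596175872/1009953283877483663098780766542609340885

The primes p ≤ 58 are [2, 3, 5, 7, 11, 13, 17, 19, 23, 29, 31, 37, 41, 43, 47, 53]. For each, (1 + 1/p^3) = (p^3 + 1)/p^3. Multiplying these fractions over p ∈ [2, 3, 5, 7, 11, 13, 17, 19, 23, 29, 31, 37, 41, 43, 47, 53] gives 1193284353855226596885466673602596175872/1009953283877483663098780766542609340885. (In the limit P → ∞ this tends to ζ(3)/ζ(6).)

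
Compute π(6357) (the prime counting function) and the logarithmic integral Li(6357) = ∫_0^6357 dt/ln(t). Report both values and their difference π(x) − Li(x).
π(6357) = 827;  Li(6357) ≈ 841.31;  π(x) − Li(x) ≈ -14.31.

Direct count of primes ≤ 6357 gives π(6357) = 827. Numerical evaluation of the logarithmic integral gives Li(6357) ≈ 841.31. The difference π(x) − Li(x) ≈ -14.31 is typically negative for small/moderate x (Li(x) overestimates), though Littlewood's theorem shows this sign changes infinitely often.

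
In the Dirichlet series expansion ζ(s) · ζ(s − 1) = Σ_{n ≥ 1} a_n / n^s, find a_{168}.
σ(168) = 480

In the product (Σ m^0/m^s)(Σ k / k^s) = Σ (Σ_{d | n} d) / n^s, the coefficient of 1/n^s is σ(n) = Σ_{d | n} d. For n = 168, divisors are [1, 2, 3, 4, 6, 7, 8, 12, 14, 21, 24, 28, 42, 56, 84, 168]; summing: σ(168) = 480.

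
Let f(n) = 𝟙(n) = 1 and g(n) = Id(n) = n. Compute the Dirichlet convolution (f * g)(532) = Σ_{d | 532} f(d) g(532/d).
(𝟙 * Id)(532) = 1120

Divisors of 532: [1, 2, 4, 7, 14, 19, 28, 38, 76, 133, 266, 532]. For each d | 532:
  d = 1: 𝟙(1) · Id(532/1) = 1 · 532 = 532
  d = 2: 𝟙(2) · Id(532/2) = 1 · 266 = 266
  d = 4: 𝟙(4) · Id(532/4) = 1 · 133 = 133
  d = 7: 𝟙(7) · Id(532/7) = 1 · 76 = 76
  d = 14: 𝟙(14) · Id(532/14) = 1 · 38 = 38
  d = 19: 𝟙(19) · Id(532/19) = 1 · 28 = 28
  d = 28: 𝟙(28) · Id(532/28) = 1 · 19 = 19
  d = 38: 𝟙(38) · Id(532/38) = 1 · 14 = 14
  d = 76: 𝟙(76) · Id(532/76) = 1 · 7 = 7
  d = 133: 𝟙(133) · Id(532/133) = 1 · 4 = 4
  d = 266: 𝟙(266) · Id(532/266) = 1 · 2 = 2
  d = 532: 𝟙(532) · Id(532/532) = 1 · 1 = 1
Summing: (𝟙 * Id)(532) = 532 + 266 + 133 + 76 + 38 + 28 + 19 + 14 + 7 + 4 + 2 + 1 = 1120.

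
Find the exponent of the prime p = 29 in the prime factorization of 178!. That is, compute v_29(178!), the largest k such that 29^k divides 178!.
v_29(178!) = 6

Legendre's formula: v_p(n!) = Σ_{k ≥ 1} ⌊n / p^k⌋. For p = 29, n = 178, the terms are:
  ⌊178/29^1⌋ = ⌊178/29⌋ = 6
(the next term ⌊178/29^2⌋ = 0, terminating the sum). Summing: v_29(178!) = 6 = 6.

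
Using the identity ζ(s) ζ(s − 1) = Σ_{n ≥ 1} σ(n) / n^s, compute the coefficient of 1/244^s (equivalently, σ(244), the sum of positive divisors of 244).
σ(244) = 434

In the product (Σ m^0/m^s)(Σ k / k^s) = Σ (Σ_{d | n} d) / n^s, the coefficient of 1/n^s is σ(n) = Σ_{d | n} d. For n = 244, divisors are [1, 2, 4, 61, 122, 244]; summing: σ(244) = 434.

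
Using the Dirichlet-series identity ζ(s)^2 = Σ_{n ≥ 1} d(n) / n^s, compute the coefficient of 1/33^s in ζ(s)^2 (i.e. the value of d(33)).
d(33) = 4

ζ(s)^2 = (Σ 1/m^s)(Σ 1/k^s). The coefficient of 1/n^s in the product is the number of ordered pairs (m, k) with mk = n, which equals d(n). For n = 33, divisors are [1, 3, 11, 33], so d(33) = 4.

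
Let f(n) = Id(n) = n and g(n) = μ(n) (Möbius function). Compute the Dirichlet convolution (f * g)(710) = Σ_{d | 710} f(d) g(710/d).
(Id * μ)(710) = 280

Divisors of 710: [1, 2, 5, 10, 71, 142, 355, 710]. For each d | 710:
  d = 1: Id(1) · μ(710/1) = 1 · -1 = -1
  d = 2: Id(2) · μ(710/2) = 2 · 1 = 2
  d = 5: Id(5) · μ(710/5) = 5 · 1 = 5
  d = 10: Id(10) · μ(710/10) = 10 · -1 = -10
  d = 71: Id(71) · μ(710/71) = 71 · 1 = 71
  d = 142: Id(142) · μ(710/142) = 142 · -1 = -142
  d = 355: Id(355) · μ(710/355) = 355 · -1 = -355
  d = 710: Id(710) · μ(710/710) = 710 · 1 = 710
Summing: (Id * μ)(710) = -1 + 2 + 5 + -10 + 71 + -142 + -355 + 710 = 280.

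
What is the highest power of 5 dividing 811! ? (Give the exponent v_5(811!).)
v_5(811!) = 201

Legendre's formula: v_p(n!) = Σ_{k ≥ 1} ⌊n / p^k⌋. For p = 5, n = 811, the terms are:
  ⌊811/5^1⌋ = ⌊811/5⌋ = 162
  ⌊811/5^2⌋ = ⌊811/25⌋ = 32
  ⌊811/5^3⌋ = ⌊811/125⌋ = 6
  ⌊811/5^4⌋ = ⌊811/625⌋ = 1
(the next term ⌊811/5^5⌋ = 0, terminating the sum). Summing: v_5(811!) = 162 + 32 + 6 + 1 = 201.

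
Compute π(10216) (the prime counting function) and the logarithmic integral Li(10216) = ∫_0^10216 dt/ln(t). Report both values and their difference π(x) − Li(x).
π(10216) = 1253;  Li(10216) ≈ 1269.56;  π(x) − Li(x) ≈ -16.56.

Direct count of primes ≤ 10216 gives π(10216) = 1253. Numerical evaluation of the logarithmic integral gives Li(10216) ≈ 1269.56. The difference π(x) − Li(x) ≈ -16.56 is typically negative for small/moderate x (Li(x) overestimates), though Littlewood's theorem shows this sign changes infinitely often.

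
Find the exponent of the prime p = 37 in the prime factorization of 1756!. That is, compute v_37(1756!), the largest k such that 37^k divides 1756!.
v_37(1756!) = 48

Legendre's formula: v_p(n!) = Σ_{k ≥ 1} ⌊n / p^k⌋. For p = 37, n = 1756, the terms are:
  ⌊1756/37^1⌋ = ⌊1756/37⌋ = 47
  ⌊1756/37^2⌋ = ⌊1756/1369⌋ = 1
(the next term ⌊1756/37^3⌋ = 0, terminating the sum). Summing: v_37(1756!) = 47 + 1 = 48.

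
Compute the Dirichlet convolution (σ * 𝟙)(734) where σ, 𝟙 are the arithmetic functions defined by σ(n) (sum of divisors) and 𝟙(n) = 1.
(σ * 𝟙)(734) = 1476

Divisors of 734: [1, 2, 367, 734]. For each d | 734:
  d = 1: σ(1) · 𝟙(734/1) = 1 · 1 = 1
  d = 2: σ(2) · 𝟙(734/2) = 3 · 1 = 3
  d = 367: σ(367) · 𝟙(734/367) = 368 · 1 = 368
  d = 734: σ(734) · 𝟙(734/734) = 1104 · 1 = 1104
Summing: (σ * 𝟙)(734) = 1 + 3 + 368 + 1104 = 1476.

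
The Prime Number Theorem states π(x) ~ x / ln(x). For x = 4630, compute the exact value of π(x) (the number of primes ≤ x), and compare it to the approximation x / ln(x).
π(4630) = 624;  x/ln(x) ≈ 548.56;  relative error ≈ 12.09%.

Directly count primes up to 4630: π(4630) = 624. The PNT approximation gives 4630/ln(4630) ≈ 4630/8.44031 ≈ 548.56. Relative error (π(x) − x/ln(x)) / π(x) ≈ 12.09%; the approximation is known to undercount slightly (Li(x) is a better estimate).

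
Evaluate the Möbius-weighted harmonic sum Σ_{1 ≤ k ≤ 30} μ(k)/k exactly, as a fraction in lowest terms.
Σ μ(k)/k = -65721449/2156564410

Values of μ(k) for 1 ≤ k ≤ 30: μ(1) = 1, μ(2) = -1, μ(3) = -1, μ(5) = -1, μ(6) = 1, μ(7) = -1, μ(10) = 1, μ(11) = -1, μ(13) = -1, μ(14) = 1, μ(15) = 1, μ(17) = -1, μ(19) = -1, μ(21) = 1, μ(22) = 1, μ(23) = -1, μ(26) = 1, μ(29) = -1, μ(30) = -1, with μ = 0 on non-squarefree integers. Summing μ(k)/k for k where μ(k) ≠ 0 gives -65721449/2156564410 ≈ -0.0305. (PNT ⟺ this sum → 0 as n → ∞.)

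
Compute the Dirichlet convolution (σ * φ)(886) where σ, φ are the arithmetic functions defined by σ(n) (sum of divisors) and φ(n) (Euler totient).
(σ * φ)(886) = 3544

Divisors of 886: [1, 2, 443, 886]. For each d | 886:
  d = 1: σ(1) · φ(886/1) = 1 · 442 = 442
  d = 2: σ(2) · φ(886/2) = 3 · 442 = 1326
  d = 443: σ(443) · φ(886/443) = 444 · 1 = 444
  d = 886: σ(886) · φ(886/886) = 1332 · 1 = 1332
Summing: (σ * φ)(886) = 442 + 1326 + 444 + 1332 = 3544.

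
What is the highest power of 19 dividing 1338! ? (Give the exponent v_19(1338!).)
v_19(1338!) = 73

Legendre's formula: v_p(n!) = Σ_{k ≥ 1} ⌊n / p^k⌋. For p = 19, n = 1338, the terms are:
  ⌊1338/19^1⌋ = ⌊1338/19⌋ = 70
  ⌊1338/19^2⌋ = ⌊1338/361⌋ = 3
(the next term ⌊1338/19^3⌋ = 0, terminating the sum). Summing: v_19(1338!) = 70 + 3 = 73.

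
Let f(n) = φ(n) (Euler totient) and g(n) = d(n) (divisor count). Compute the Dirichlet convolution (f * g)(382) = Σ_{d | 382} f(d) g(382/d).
(φ * d)(382) = 576

Divisors of 382: [1, 2, 191, 382]. For each d | 382:
  d = 1: φ(1) · d(382/1) = 1 · 4 = 4
  d = 2: φ(2) · d(382/2) = 1 · 2 = 2
  d = 191: φ(191) · d(382/191) = 190 · 2 = 380
  d = 382: φ(382) · d(382/382) = 190 · 1 = 190
Summing: (φ * d)(382) = 4 + 2 + 380 + 190 = 576.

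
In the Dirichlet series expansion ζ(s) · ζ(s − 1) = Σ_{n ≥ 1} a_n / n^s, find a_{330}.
σ(330) = 864

In the product (Σ m^0/m^s)(Σ k / k^s) = Σ (Σ_{d | n} d) / n^s, the coefficient of 1/n^s is σ(n) = Σ_{d | n} d. For n = 330, divisors are [1, 2, 3, 5, 6, 10, 11, 15, 22, 30, 33, 55, 66, 110, 165, 330]; summing: σ(330) = 864.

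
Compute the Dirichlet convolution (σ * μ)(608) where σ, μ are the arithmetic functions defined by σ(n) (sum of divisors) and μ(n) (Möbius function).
(σ * μ)(608) = 608

Divisors of 608: [1, 2, 4, 8, 16, 19, 32, 38, 76, 152, 304, 608]. For each d | 608:
  d = 1: σ(1) · μ(608/1) = 1 · 0 = 0
  d = 2: σ(2) · μ(608/2) = 3 · 0 = 0
  d = 4: σ(4) · μ(608/4) = 7 · 0 = 0
  d = 8: σ(8) · μ(608/8) = 15 · 0 = 0
  d = 16: σ(16) · μ(608/16) = 31 · 1 = 31
  d = 19: σ(19) · μ(608/19) = 20 · 0 = 0
  d = 32: σ(32) · μ(608/32) = 63 · -1 = -63
  d = 38: σ(38) · μ(608/38) = 60 · 0 = 0
  d = 76: σ(76) · μ(608/76) = 140 · 0 = 0
  d = 152: σ(152) · μ(608/152) = 300 · 0 = 0
  d = 304: σ(304) · μ(608/304) = 620 · -1 = -620
  d = 608: σ(608) · μ(608/608) = 1260 · 1 = 1260
Summing: (σ * μ)(608) = 0 + 0 + 0 + 0 + 31 + 0 + -63 + 0 + 0 + 0 + -620 + 1260 = 608.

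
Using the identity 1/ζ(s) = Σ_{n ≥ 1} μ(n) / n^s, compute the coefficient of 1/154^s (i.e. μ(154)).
μ(154) = -1

Factor n = 154 = 2 · 7 · 11. μ(n) = 0 if any exponent ≥ 2 (not squarefree); otherwise μ(n) = (−1)^{ω(n)} where ω(n) is the number of distinct prime factors. Applying: μ(154) = -1.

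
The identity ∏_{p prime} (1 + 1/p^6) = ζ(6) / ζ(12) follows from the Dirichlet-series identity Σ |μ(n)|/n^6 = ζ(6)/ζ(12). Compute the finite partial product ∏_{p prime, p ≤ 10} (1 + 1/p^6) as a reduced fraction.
∏ = 17446405561/17153224200

The primes p ≤ 10 are [2, 3, 5, 7]. For each, (1 + 1/p^6) = (p^6 + 1)/p^6. Multiplying these fractions over p ∈ [2, 3, 5, 7] gives 17446405561/17153224200. (In the limit P → ∞ this tends to ζ(6)/ζ(12).)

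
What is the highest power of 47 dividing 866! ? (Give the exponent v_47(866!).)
v_47(866!) = 18

Legendre's formula: v_p(n!) = Σ_{k ≥ 1} ⌊n / p^k⌋. For p = 47, n = 866, the terms are:
  ⌊866/47^1⌋ = ⌊866/47⌋ = 18
(the next term ⌊866/47^2⌋ = 0, terminating the sum). Summing: v_47(866!) = 18 = 18.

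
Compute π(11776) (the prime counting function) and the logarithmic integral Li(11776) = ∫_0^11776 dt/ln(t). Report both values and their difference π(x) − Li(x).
π(11776) = 1409;  Li(11776) ≈ 1437.23;  π(x) − Li(x) ≈ -28.23.

Direct count of primes ≤ 11776 gives π(11776) = 1409. Numerical evaluation of the logarithmic integral gives Li(11776) ≈ 1437.23. The difference π(x) − Li(x) ≈ -28.23 is typically negative for small/moderate x (Li(x) overestimates), though Littlewood's theorem shows this sign changes infinitely often.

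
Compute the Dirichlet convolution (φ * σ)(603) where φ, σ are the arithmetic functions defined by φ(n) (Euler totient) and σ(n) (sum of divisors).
(φ * σ)(603) = 3618

Divisors of 603: [1, 3, 9, 67, 201, 603]. For each d | 603:
  d = 1: φ(1) · σ(603/1) = 1 · 884 = 884
  d = 3: φ(3) · σ(603/3) = 2 · 272 = 544
  d = 9: φ(9) · σ(603/9) = 6 · 68 = 408
  d = 67: φ(67) · σ(603/67) = 66 · 13 = 858
  d = 201: φ(201) · σ(603/201) = 132 · 4 = 528
  d = 603: φ(603) · σ(603/603) = 396 · 1 = 396
Summing: (φ * σ)(603) = 884 + 544 + 408 + 858 + 528 + 396 = 3618.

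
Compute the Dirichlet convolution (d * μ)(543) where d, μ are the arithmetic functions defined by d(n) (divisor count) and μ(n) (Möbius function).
(d * μ)(543) = 1

Divisors of 543: [1, 3, 181, 543]. For each d | 543:
  d = 1: d(1) · μ(543/1) = 1 · 1 = 1
  d = 3: d(3) · μ(543/3) = 2 · -1 = -2
  d = 181: d(181) · μ(543/181) = 2 · -1 = -2
  d = 543: d(543) · μ(543/543) = 4 · 1 = 4
Summing: (d * μ)(543) = 1 + -2 + -2 + 4 = 1.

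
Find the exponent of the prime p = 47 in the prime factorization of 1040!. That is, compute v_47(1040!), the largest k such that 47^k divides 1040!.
v_47(1040!) = 22

Legendre's formula: v_p(n!) = Σ_{k ≥ 1} ⌊n / p^k⌋. For p = 47, n = 1040, the terms are:
  ⌊1040/47^1⌋ = ⌊1040/47⌋ = 22
(the next term ⌊1040/47^2⌋ = 0, terminating the sum). Summing: v_47(1040!) = 22 = 22.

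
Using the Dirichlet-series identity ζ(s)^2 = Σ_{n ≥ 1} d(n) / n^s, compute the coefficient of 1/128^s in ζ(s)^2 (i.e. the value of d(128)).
d(128) = 8

ζ(s)^2 = (Σ 1/m^s)(Σ 1/k^s). The coefficient of 1/n^s in the product is the number of ordered pairs (m, k) with mk = n, which equals d(n). For n = 128, divisors are [1, 2, 4, 8, 16, 32, 64, 128], so d(128) = 8.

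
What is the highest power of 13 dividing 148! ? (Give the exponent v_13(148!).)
v_13(148!) = 11

Legendre's formula: v_p(n!) = Σ_{k ≥ 1} ⌊n / p^k⌋. For p = 13, n = 148, the terms are:
  ⌊148/13^1⌋ = ⌊148/13⌋ = 11
(the next term ⌊148/13^2⌋ = 0, terminating the sum). Summing: v_13(148!) = 11 = 11.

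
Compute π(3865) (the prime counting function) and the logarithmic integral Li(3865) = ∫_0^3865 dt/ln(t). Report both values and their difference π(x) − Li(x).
π(3865) = 536;  Li(3865) ≈ 549.05;  π(x) − Li(x) ≈ -13.05.

Direct count of primes ≤ 3865 gives π(3865) = 536. Numerical evaluation of the logarithmic integral gives Li(3865) ≈ 549.05. The difference π(x) − Li(x) ≈ -13.05 is typically negative for small/moderate x (Li(x) overestimates), though Littlewood's theorem shows this sign changes infinitely often.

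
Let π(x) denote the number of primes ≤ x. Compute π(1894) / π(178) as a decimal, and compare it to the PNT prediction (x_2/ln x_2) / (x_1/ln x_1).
π(1894)/π(178) = 290/40 ≈ 7.2500;  PNT prediction ≈ 7.3063.

π(178) = 40 and π(1894) = 290, so π(1894)/π(178) ≈ 7.2500. The PNT-predicted ratio is (1894/ln(1894)) / (178/ln(178)) ≈ 7.3063. The two agree to within a few percent, as expected.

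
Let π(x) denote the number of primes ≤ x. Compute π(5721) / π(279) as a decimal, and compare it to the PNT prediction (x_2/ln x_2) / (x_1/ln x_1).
π(5721)/π(279) = 753/59 ≈ 12.7627;  PNT prediction ≈ 13.3462.

π(279) = 59 and π(5721) = 753, so π(5721)/π(279) ≈ 12.7627. The PNT-predicted ratio is (5721/ln(5721)) / (279/ln(279)) ≈ 13.3462. The two agree to within a few percent, as expected.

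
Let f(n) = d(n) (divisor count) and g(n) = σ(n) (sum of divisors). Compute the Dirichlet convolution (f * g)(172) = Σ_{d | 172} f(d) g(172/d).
(d * σ)(172) = 736

Divisors of 172: [1, 2, 4, 43, 86, 172]. For each d | 172:
  d = 1: d(1) · σ(172/1) = 1 · 308 = 308
  d = 2: d(2) · σ(172/2) = 2 · 132 = 264
  d = 4: d(4) · σ(172/4) = 3 · 44 = 132
  d = 43: d(43) · σ(172/43) = 2 · 7 = 14
  d = 86: d(86) · σ(172/86) = 4 · 3 = 12
  d = 172: d(172) · σ(172/172) = 6 · 1 = 6
Summing: (d * σ)(172) = 308 + 264 + 132 + 14 + 12 + 6 = 736.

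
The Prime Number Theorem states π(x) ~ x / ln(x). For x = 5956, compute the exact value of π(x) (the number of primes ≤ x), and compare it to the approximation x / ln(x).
π(5956) = 781;  x/ln(x) ≈ 685.22;  relative error ≈ 12.26%.

Directly count primes up to 5956: π(5956) = 781. The PNT approximation gives 5956/ln(5956) ≈ 5956/8.69215 ≈ 685.22. Relative error (π(x) − x/ln(x)) / π(x) ≈ 12.26%; the approximation is known to undercount slightly (Li(x) is a better estimate).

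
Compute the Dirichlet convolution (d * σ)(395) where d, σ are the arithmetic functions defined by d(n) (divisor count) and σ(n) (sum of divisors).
(d * σ)(395) = 656

Divisors of 395: [1, 5, 79, 395]. For each d | 395:
  d = 1: d(1) · σ(395/1) = 1 · 480 = 480
  d = 5: d(5) · σ(395/5) = 2 · 80 = 160
  d = 79: d(79) · σ(395/79) = 2 · 6 = 12
  d = 395: d(395) · σ(395/395) = 4 · 1 = 4
Summing: (d * σ)(395) = 480 + 160 + 12 + 4 = 656.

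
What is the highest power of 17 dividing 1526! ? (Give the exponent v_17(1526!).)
v_17(1526!) = 94

Legendre's formula: v_p(n!) = Σ_{k ≥ 1} ⌊n / p^k⌋. For p = 17, n = 1526, the terms are:
  ⌊1526/17^1⌋ = ⌊1526/17⌋ = 89
  ⌊1526/17^2⌋ = ⌊1526/289⌋ = 5
(the next term ⌊1526/17^3⌋ = 0, terminating the sum). Summing: v_17(1526!) = 89 + 5 = 94.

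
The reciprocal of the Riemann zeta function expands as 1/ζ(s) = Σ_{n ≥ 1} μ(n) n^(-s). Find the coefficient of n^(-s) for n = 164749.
μ(164749) = 1

Factor n = 164749 = 13 · 19 · 23 · 29. μ(n) = 0 if any exponent ≥ 2 (not squarefree); otherwise μ(n) = (−1)^{ω(n)} where ω(n) is the number of distinct prime factors. Applying: μ(164749) = 1.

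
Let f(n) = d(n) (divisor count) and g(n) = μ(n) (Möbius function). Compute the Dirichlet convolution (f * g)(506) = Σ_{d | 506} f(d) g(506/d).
(d * μ)(506) = 1

Divisors of 506: [1, 2, 11, 22, 23, 46, 253, 506]. For each d | 506:
  d = 1: d(1) · μ(506/1) = 1 · -1 = -1
  d = 2: d(2) · μ(506/2) = 2 · 1 = 2
  d = 11: d(11) · μ(506/11) = 2 · 1 = 2
  d = 22: d(22) · μ(506/22) = 4 · -1 = -4
  d = 23: d(23) · μ(506/23) = 2 · 1 = 2
  d = 46: d(46) · μ(506/46) = 4 · -1 = -4
  d = 253: d(253) · μ(506/253) = 4 · -1 = -4
  d = 506: d(506) · μ(506/506) = 8 · 1 = 8
Summing: (d * μ)(506) = -1 + 2 + 2 + -4 + 2 + -4 + -4 + 8 = 1.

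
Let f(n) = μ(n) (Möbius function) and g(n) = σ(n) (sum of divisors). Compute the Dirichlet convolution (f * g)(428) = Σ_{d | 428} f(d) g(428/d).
(μ * σ)(428) = 428

Divisors of 428: [1, 2, 4, 107, 214, 428]. For each d | 428:
  d = 1: μ(1) · σ(428/1) = 1 · 756 = 756
  d = 2: μ(2) · σ(428/2) = -1 · 324 = -324
  d = 4: μ(4) · σ(428/4) = 0 · 108 = 0
  d = 107: μ(107) · σ(428/107) = -1 · 7 = -7
  d = 214: μ(214) · σ(428/214) = 1 · 3 = 3
  d = 428: μ(428) · σ(428/428) = 0 · 1 = 0
Summing: (μ * σ)(428) = 756 + -324 + 0 + -7 + 3 + 0 = 428.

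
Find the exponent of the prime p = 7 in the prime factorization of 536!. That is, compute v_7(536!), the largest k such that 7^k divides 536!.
v_7(536!) = 87

Legendre's formula: v_p(n!) = Σ_{k ≥ 1} ⌊n / p^k⌋. For p = 7, n = 536, the terms are:
  ⌊536/7^1⌋ = ⌊536/7⌋ = 76
  ⌊536/7^2⌋ = ⌊536/49⌋ = 10
  ⌊536/7^3⌋ = ⌊536/343⌋ = 1
(the next term ⌊536/7^4⌋ = 0, terminating the sum). Summing: v_7(536!) = 76 + 10 + 1 = 87.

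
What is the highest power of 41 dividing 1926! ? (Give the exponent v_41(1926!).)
v_41(1926!) = 47

Legendre's formula: v_p(n!) = Σ_{k ≥ 1} ⌊n / p^k⌋. For p = 41, n = 1926, the terms are:
  ⌊1926/41^1⌋ = ⌊1926/41⌋ = 46
  ⌊1926/41^2⌋ = ⌊1926/1681⌋ = 1
(the next term ⌊1926/41^3⌋ = 0, terminating the sum). Summing: v_41(1926!) = 46 + 1 = 47.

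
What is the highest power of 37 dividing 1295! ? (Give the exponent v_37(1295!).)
v_37(1295!) = 35

Legendre's formula: v_p(n!) = Σ_{k ≥ 1} ⌊n / p^k⌋. For p = 37, n = 1295, the terms are:
  ⌊1295/37^1⌋ = ⌊1295/37⌋ = 35
(the next term ⌊1295/37^2⌋ = 0, terminating the sum). Summing: v_37(1295!) = 35 = 35.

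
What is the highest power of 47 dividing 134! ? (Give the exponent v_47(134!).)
v_47(134!) = 2

Legendre's formula: v_p(n!) = Σ_{k ≥ 1} ⌊n / p^k⌋. For p = 47, n = 134, the terms are:
  ⌊134/47^1⌋ = ⌊134/47⌋ = 2
(the next term ⌊134/47^2⌋ = 0, terminating the sum). Summing: v_47(134!) = 2 = 2.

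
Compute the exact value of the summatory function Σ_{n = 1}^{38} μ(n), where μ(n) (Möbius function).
Σ_{n ≤ 38} μ(n) = -1

Compute μ(n) for each 1 ≤ n ≤ 38: μ(1) = 1, μ(2) = -1, μ(3) = -1, μ(4) = 0, μ(5) = -1, μ(6) = 1, μ(7) = -1, μ(8) = 0, μ(9) = 0, μ(10) = 1, μ(11) = -1, μ(12) = 0, μ(13) = -1, μ(14) = 1, μ(15) = 1, μ(16) = 0, μ(17) = -1, μ(18) = 0, μ(19) = -1, μ(20) = 0, μ(21) = 1, μ(22) = 1, μ(23) = -1, μ(24) = 0, μ(25) = 0, μ(26) = 1, μ(27) = 0, μ(28) = 0, μ(29) = -1, μ(30) = -1, μ(31) = -1, μ(32) = 0, μ(33) = 1, μ(34) = 1, μ(35) = 1, μ(36) = 0, μ(37) = -1, μ(38) = 1. Summing all 38 values: -1. (Mertens function M(x) = Σ_{n ≤ x} μ(n); on average M(x) should be small (PNT ⟺ M(x) = o(x)).)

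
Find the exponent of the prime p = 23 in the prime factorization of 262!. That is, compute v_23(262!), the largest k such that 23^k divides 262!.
v_23(262!) = 11

Legendre's formula: v_p(n!) = Σ_{k ≥ 1} ⌊n / p^k⌋. For p = 23, n = 262, the terms are:
  ⌊262/23^1⌋ = ⌊262/23⌋ = 11
(the next term ⌊262/23^2⌋ = 0, terminating the sum). Summing: v_23(262!) = 11 = 11.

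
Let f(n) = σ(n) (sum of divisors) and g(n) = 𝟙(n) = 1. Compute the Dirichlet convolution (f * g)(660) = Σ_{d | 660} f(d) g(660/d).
(σ * 𝟙)(660) = 5005

Divisors of 660: [1, 2, 3, 4, 5, 6, 10, 11, 12, 15, 20, 22, 30, 33, 44, 55, 60, 66, 110, 132, 165, 220, 330, 660]. For each d | 660:
  d = 1: σ(1) · 𝟙(660/1) = 1 · 1 = 1
  d = 2: σ(2) · 𝟙(660/2) = 3 · 1 = 3
  d = 3: σ(3) · 𝟙(660/3) = 4 · 1 = 4
  d = 4: σ(4) · 𝟙(660/4) = 7 · 1 = 7
  d = 5: σ(5) · 𝟙(660/5) = 6 · 1 = 6
  d = 6: σ(6) · 𝟙(660/6) = 12 · 1 = 12
  d = 10: σ(10) · 𝟙(660/10) = 18 · 1 = 18
  d = 11: σ(11) · 𝟙(660/11) = 12 · 1 = 12
  d = 12: σ(12) · 𝟙(660/12) = 28 · 1 = 28
  d = 15: σ(15) · 𝟙(660/15) = 24 · 1 = 24
  d = 20: σ(20) · 𝟙(660/20) = 42 · 1 = 42
  d = 22: σ(22) · 𝟙(660/22) = 36 · 1 = 36
  d = 30: σ(30) · 𝟙(660/30) = 72 · 1 = 72
  d = 33: σ(33) · 𝟙(660/33) = 48 · 1 = 48
  d = 44: σ(44) · 𝟙(660/44) = 84 · 1 = 84
  d = 55: σ(55) · 𝟙(660/55) = 72 · 1 = 72
  d = 60: σ(60) · 𝟙(660/60) = 168 · 1 = 168
  d = 66: σ(66) · 𝟙(660/66) = 144 · 1 = 144
  d = 110: σ(110) · 𝟙(660/110) = 216 · 1 = 216
  d = 132: σ(132) · 𝟙(660/132) = 336 · 1 = 336
  d = 165: σ(165) · 𝟙(660/165) = 288 · 1 = 288
  d = 220: σ(220) · 𝟙(660/220) = 504 · 1 = 504
  d = 330: σ(330) · 𝟙(660/330) = 864 · 1 = 864
  d = 660: σ(660) · 𝟙(660/660) = 2016 · 1 = 2016
Summing: (σ * 𝟙)(660) = 1 + 3 + 4 + 7 + 6 + 12 + 18 + 12 + 28 + 24 + 42 + 36 + 72 + 48 + 84 + 72 + 168 + 144 + 216 + 336 + 288 + 504 + 864 + 2016 = 5005.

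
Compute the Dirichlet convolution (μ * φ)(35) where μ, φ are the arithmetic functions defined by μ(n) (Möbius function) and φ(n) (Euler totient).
(μ * φ)(35) = 15

Divisors of 35: [1, 5, 7, 35]. For each d | 35:
  d = 1: μ(1) · φ(35/1) = 1 · 24 = 24
  d = 5: μ(5) · φ(35/5) = -1 · 6 = -6
  d = 7: μ(7) · φ(35/7) = -1 · 4 = -4
  d = 35: μ(35) · φ(35/35) = 1 · 1 = 1
Summing: (μ * φ)(35) = 24 + -6 + -4 + 1 = 15.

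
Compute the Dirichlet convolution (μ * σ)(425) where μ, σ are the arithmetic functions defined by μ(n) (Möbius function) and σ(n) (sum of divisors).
(μ * σ)(425) = 425

Divisors of 425: [1, 5, 17, 25, 85, 425]. For each d | 425:
  d = 1: μ(1) · σ(425/1) = 1 · 558 = 558
  d = 5: μ(5) · σ(425/5) = -1 · 108 = -108
  d = 17: μ(17) · σ(425/17) = -1 · 31 = -31
  d = 25: μ(25) · σ(425/25) = 0 · 18 = 0
  d = 85: μ(85) · σ(425/85) = 1 · 6 = 6
  d = 425: μ(425) · σ(425/425) = 0 · 1 = 0
Summing: (μ * σ)(425) = 558 + -108 + -31 + 0 + 6 + 0 = 425.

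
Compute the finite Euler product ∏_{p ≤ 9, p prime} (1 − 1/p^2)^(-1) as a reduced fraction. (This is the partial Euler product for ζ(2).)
∏ = 1225/768

The primes p ≤ 9 are [2, 3, 5, 7]. For each prime, (1 − 1/p^2)^(-1) = p^2 / (p^2 − 1). The product is (1 − 1/2^2)^(-1), (1 − 1/3^2)^(-1), (1 − 1/5^2)^(-1), (1 − 1/7^2)^(-1) = ∏ p^2 / (p^2 − 1) = 1225/768.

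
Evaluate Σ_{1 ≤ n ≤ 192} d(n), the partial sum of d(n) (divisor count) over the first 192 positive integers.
Σ_{n ≤ 192} d(n) = 1047

Compute d(n) for each 1 ≤ n ≤ 192: d(1) = 1, d(2) = 2, d(3) = 2, d(4) = 3, d(5) = 2, d(6) = 4, d(7) = 2, d(8) = 4, d(9) = 3, d(10) = 4, d(11) = 2, d(12) = 6, d(13) = 2, d(14) = 4, d(15) = 4, d(16) = 5, d(17) = 2, d(18) = 6, d(19) = 2, d(20) = 6, d(21) = 4, d(22) = 4, d(23) = 2, d(24) = 8, d(25) = 3, d(26) = 4, d(27) = 4, d(28) = 6, d(29) = 2, d(30) = 8, d(31) = 2, d(32) = 6, d(33) = 4, d(34) = 4, d(35) = 4, d(36) = 9, d(37) = 2, d(38) = 4, d(39) = 4, d(40) = 8, d(41) = 2, d(42) = 8, d(43) = 2, d(44) = 6, d(45) = 6, d(46) = 4, d(47) = 2, d(48) = 10, d(49) = 3, d(50) = 6, d(51) = 4, d(52) = 6, d(53) = 2, d(54) = 8, d(55) = 4, d(56) = 8, d(57) = 4, d(58) = 4, d(59) = 2, d(60) = 12, d(61) = 2, d(62) = 4, d(63) = 6, d(64) = 7, d(65) = 4, d(66) = 8, d(67) = 2, d(68) = 6, d(69) = 4, d(70) = 8, d(71) = 2, d(72) = 12, d(73) = 2, d(74) = 4, d(75) = 6, d(76) = 6, d(77) = 4, d(78) = 8, d(79) = 2, d(80) = 10, d(81) = 5, d(82) = 4, d(83) = 2, d(84) = 12, d(85) = 4, d(86) = 4, d(87) = 4, d(88) = 8, d(89) = 2, d(90) = 12, d(91) = 4, d(92) = 6, d(93) = 4, d(94) = 4, d(95) = 4, d(96) = 12, d(97) = 2, d(98) = 6, d(99) = 6, d(100) = 9, d(101) = 2, d(102) = 8, d(103) = 2, d(104) = 8, d(105) = 8, d(106) = 4, d(107) = 2, d(108) = 12, d(109) = 2, d(110) = 8, d(111) = 4, d(112) = 10, d(113) = 2, d(114) = 8, d(115) = 4, d(116) = 6, d(117) = 6, d(118) = 4, d(119) = 4, d(120) = 16, d(121) = 3, d(122) = 4, d(123) = 4, d(124) = 6, d(125) = 4, d(126) = 12, d(127) = 2, d(128) = 8, d(129) = 4, d(130) = 8, d(131) = 2, d(132) = 12, d(133) = 4, d(134) = 4, d(135) = 8, d(136) = 8, d(137) = 2, d(138) = 8, d(139) = 2, d(140) = 12, d(141) = 4, d(142) = 4, d(143) = 4, d(144) = 15, d(145) = 4, d(146) = 4, d(147) = 6, d(148) = 6, d(149) = 2, d(150) = 12, d(151) = 2, d(152) = 8, d(153) = 6, d(154) = 8, d(155) = 4, d(156) = 12, d(157) = 2, d(158) = 4, d(159) = 4, d(160) = 12, d(161) = 4, d(162) = 10, d(163) = 2, d(164) = 6, d(165) = 8, d(166) = 4, d(167) = 2, d(168) = 16, d(169) = 3, d(170) = 8, d(171) = 6, d(172) = 6, d(173) = 2, d(174) = 8, d(175) = 6, d(176) = 10, d(177) = 4, d(178) = 4, d(179) = 2, d(180) = 18, d(181) = 2, d(182) = 8, d(183) = 4, d(184) = 8, d(185) = 4, d(186) = 8, d(187) = 4, d(188) = 6, d(189) = 8, d(190) = 8, d(191) = 2, d(192) = 14. Summing all 192 values: 1047. (Dirichlet's divisor formula: Σ_{n ≤ x} d(n) = x ln(x) + (2γ − 1) x + O(√x). For x = 192, the asymptotic estimate is ≈ 1039.09.)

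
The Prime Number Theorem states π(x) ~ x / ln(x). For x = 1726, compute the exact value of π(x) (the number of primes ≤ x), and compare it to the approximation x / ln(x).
π(1726) = 269;  x/ln(x) ≈ 231.57;  relative error ≈ 13.92%.

Directly count primes up to 1726: π(1726) = 269. The PNT approximation gives 1726/ln(1726) ≈ 1726/7.45356 ≈ 231.57. Relative error (π(x) − x/ln(x)) / π(x) ≈ 13.92%; the approximation is known to undercount slightly (Li(x) is a better estimate).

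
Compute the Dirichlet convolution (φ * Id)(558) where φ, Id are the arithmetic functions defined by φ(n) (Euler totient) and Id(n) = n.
(φ * Id)(558) = 3843

Divisors of 558: [1, 2, 3, 6, 9, 18, 31, 62, 93, 186, 279, 558]. For each d | 558:
  d = 1: φ(1) · Id(558/1) = 1 · 558 = 558
  d = 2: φ(2) · Id(558/2) = 1 · 279 = 279
  d = 3: φ(3) · Id(558/3) = 2 · 186 = 372
  d = 6: φ(6) · Id(558/6) = 2 · 93 = 186
  d = 9: φ(9) · Id(558/9) = 6 · 62 = 372
  d = 18: φ(18) · Id(558/18) = 6 · 31 = 186
  d = 31: φ(31) · Id(558/31) = 30 · 18 = 540
  d = 62: φ(62) · Id(558/62) = 30 · 9 = 270
  d = 93: φ(93) · Id(558/93) = 60 · 6 = 360
  d = 186: φ(186) · Id(558/186) = 60 · 3 = 180
  d = 279: φ(279) · Id(558/279) = 180 · 2 = 360
  d = 558: φ(558) · Id(558/558) = 180 · 1 = 180
Summing: (φ * Id)(558) = 558 + 279 + 372 + 186 + 372 + 186 + 540 + 270 + 360 + 180 + 360 + 180 = 3843.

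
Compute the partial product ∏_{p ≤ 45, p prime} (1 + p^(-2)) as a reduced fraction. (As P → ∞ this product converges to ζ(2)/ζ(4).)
∏ = 783023736407200000000/517444490765057062977

The primes p ≤ 45 are [2, 3, 5, 7, 11, 13, 17, 19, 23, 29, 31, 37, 41, 43]. For each, (1 + 1/p^2) = (p^2 + 1)/p^2. Multiplying these fractions over p ∈ [2, 3, 5, 7, 11, 13, 17, 19, 23, 29, 31, 37, 41, 43] gives 783023736407200000000/517444490765057062977. (In the limit P → ∞ this tends to ζ(2)/ζ(4).)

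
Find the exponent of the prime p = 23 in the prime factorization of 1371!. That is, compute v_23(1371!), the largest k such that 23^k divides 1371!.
v_23(1371!) = 61

Legendre's formula: v_p(n!) = Σ_{k ≥ 1} ⌊n / p^k⌋. For p = 23, n = 1371, the terms are:
  ⌊1371/23^1⌋ = ⌊1371/23⌋ = 59
  ⌊1371/23^2⌋ = ⌊1371/529⌋ = 2
(the next term ⌊1371/23^3⌋ = 0, terminating the sum). Summing: v_23(1371!) = 59 + 2 = 61.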